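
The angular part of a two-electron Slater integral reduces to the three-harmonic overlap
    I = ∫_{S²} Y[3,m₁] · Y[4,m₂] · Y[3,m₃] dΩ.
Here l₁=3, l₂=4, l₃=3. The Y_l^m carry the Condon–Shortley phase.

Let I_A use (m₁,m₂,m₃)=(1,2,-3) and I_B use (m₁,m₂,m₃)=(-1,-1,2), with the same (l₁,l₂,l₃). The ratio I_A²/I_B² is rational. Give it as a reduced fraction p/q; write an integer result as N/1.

Shared (l₁,l₂,l₃)=(3,4,3): N and (l;000)² cancel in I_A²/I_B².
A: Δ = 4!·2!·4!/11! = 1/34650; Racah Σ t=2..2: t=2:+1/192 = 1/192; ⇒ 3j(3 4 3; 1 2 -3)² = 3/77, sgn +1
B: Δ = 4!·2!·4!/11! = 1/34650; Racah Σ t=2..3: t=2:+1/48 t=3:−1/144 = 1/72; ⇒ 3j(3 4 3; -1 -1 2)² = 16/693, sgn -1
I_A²/I_B² = (3/77)/(16/693) = 27/16

27/16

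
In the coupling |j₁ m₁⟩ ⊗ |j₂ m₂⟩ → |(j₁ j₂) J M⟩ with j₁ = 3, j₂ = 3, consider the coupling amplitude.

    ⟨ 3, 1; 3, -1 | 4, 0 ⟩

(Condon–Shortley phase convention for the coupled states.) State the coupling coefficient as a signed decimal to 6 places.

triangle: 2!×4!×4!/11! = 1152/39916800
(j±m)!: 4!×2!×2!×4!×4!×4! = 1327104
prefactor² = (2J+1)×Δ×N² = 663552/1925
  k=0: +1/(0!×2!×2!×2!×2!×2!) = 1/32
  k=1: −1/(1!×1!×1!×1!×3!×3!) = -1/36
  k=2: +1/(2!×0!×0!×0!×4!×4!) = 1/1152
Σ = 5/1152  ⇒  CG² = 663552/1925×(5/1152)² = 1/154
CG = +√(1/154) = +0.080582

+√(1/154) = +0.080582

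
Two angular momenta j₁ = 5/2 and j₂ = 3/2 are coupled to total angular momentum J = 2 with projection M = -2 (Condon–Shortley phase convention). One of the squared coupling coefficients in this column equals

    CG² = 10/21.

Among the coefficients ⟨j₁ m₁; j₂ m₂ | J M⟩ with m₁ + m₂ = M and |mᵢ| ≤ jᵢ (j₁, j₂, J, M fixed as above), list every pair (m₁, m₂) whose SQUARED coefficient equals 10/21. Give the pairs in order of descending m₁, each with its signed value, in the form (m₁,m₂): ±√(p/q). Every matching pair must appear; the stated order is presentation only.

Admissible pairs with m₁+m₂ = M = -2: (-5/2,1/2), (-3/2,-1/2), (-1/2,-3/2)
  (m₁,m₂)=(-1/2,-3/2): CG² = 1/7, CG = +√(1/7)
  (m₁,m₂)=(-3/2,-1/2): CG² = 8/21, CG = −√(8/21)
  (m₁,m₂)=(-5/2,1/2): CG² = 10/21, CG = +√(10/21)   ← matches the target
Pairs with CG² = 10/21: (-5/2,1/2): +√(10/21)

(-5/2,1/2): +√(10/21)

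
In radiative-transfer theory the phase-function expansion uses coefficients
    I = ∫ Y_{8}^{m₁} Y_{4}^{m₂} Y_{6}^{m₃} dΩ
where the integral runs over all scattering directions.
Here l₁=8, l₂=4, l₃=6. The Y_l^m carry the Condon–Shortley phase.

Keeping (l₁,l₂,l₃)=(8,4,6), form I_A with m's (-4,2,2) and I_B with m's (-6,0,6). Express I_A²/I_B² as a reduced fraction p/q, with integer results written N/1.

1369/3003

Same 8,4,6: normalisation and zero-m 3j drop out of the ratio.
A: Δ: 6! 10! 2! / 19! → 1/23279256; sum: t=4:+1/7741440 t=5:−1/3628800 t=6:+1/24883200 = -37/348364800; 3j²(8 4 6; -4 2 2) = Δ·Π!·Σ² = 1369/176358  (sign -1)
B: Δ: 6! 10! 2! / 19! → 1/23279256; sum: t=4:+1/348364800 = 1/348364800; 3j²(8 4 6; -6 0 6) = Δ·Π!·Σ² = 11/646  (sign +1)
I_A²/I_B² = (1369/176358)/(11/646) = 1369/3003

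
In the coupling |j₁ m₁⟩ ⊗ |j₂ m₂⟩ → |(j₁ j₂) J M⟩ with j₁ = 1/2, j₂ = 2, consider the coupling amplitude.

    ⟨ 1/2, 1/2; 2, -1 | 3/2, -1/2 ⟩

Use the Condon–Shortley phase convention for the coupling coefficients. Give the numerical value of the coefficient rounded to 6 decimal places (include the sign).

+0.774597  (= +√(3/5))

j₁+j₂−J=1  J+j₁−j₂=0  J−j₁+j₂=3  j₁+j₂+J+1=5
(j₁±m₁, j₂±m₂, J±M) = (1,0,1,3,1,2)
P² = 12/5
sum k=0..0:
  [0] +1/2 = 1/2
S = 1/2
C² = P²·S² = 3/5 ; C = +0.774597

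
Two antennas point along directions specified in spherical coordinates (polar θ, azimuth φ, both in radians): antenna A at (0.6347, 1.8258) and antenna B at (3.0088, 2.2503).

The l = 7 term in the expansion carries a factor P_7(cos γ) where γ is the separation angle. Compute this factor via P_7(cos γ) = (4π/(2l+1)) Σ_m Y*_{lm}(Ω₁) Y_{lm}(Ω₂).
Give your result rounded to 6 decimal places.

Summing Y*_{l m}(θ₁,φ₁)·Y_{l m}(θ₂,φ₂) over m ∈ [−7, 7]; prefactor 4π/(2·7+1) = 0.837758:
  m=-7: (0.012590, 0.002739) × (-0.000000, 0.000000) = (-0.000000, -0.000000)  (running Σ = (-0.000000, -0.000000))
  m=-6: (-0.002669, -0.065416) × (-0.000006, 0.000008) = (0.000001, 0.000000)  (running Σ = (0.000001, 0.000000))
  m=-5: (-0.191118, 0.058237) × (0.000044, 0.000170) = (-0.000018, -0.000030)  (running Σ = (-0.000018, -0.000030))
  m=-4: (0.207555, 0.337937) × (0.001991, 0.000898) = (0.000110, 0.000859)  (running Σ = (0.000092, 0.000830))
  m=-3: (0.324697, -0.338213) × (0.017463, -0.008820) = (0.002687, -0.008770)  (running Σ = (0.002779, -0.007940))
  m=-2: (-0.146838, -0.082137) × (0.025693, -0.119496) = (-0.013588, 0.015436)  (running Σ = (-0.010809, 0.007496))
  m=-1: (0.082427, -0.316203) × (-0.301162, -0.372798) = (-0.142704, 0.064500)  (running Σ = (-0.153513, 0.071995))
  m=0: (-0.283822, -0.000000) × (-0.838841, 0.000000) = (0.238082, 0.000000)  (running Σ = (0.084569, 0.071995))
  m=1: (-0.082427, -0.316203) × (0.301162, -0.372798) = (-0.142704, -0.064500)  (running Σ = (-0.058135, 0.007496))
  m=2: (-0.146838, 0.082137) × (0.025693, 0.119496) = (-0.013588, -0.015436)  (running Σ = (-0.071723, -0.007940))
  m=3: (-0.324697, -0.338213) × (-0.017463, -0.008820) = (0.002687, 0.008770)  (running Σ = (-0.069036, 0.000830))
  m=4: (0.207555, -0.337937) × (0.001991, -0.000898) = (0.000110, -0.000859)  (running Σ = (-0.068926, -0.000030))
  m=5: (0.191118, 0.058237) × (-0.000044, 0.000170) = (-0.000018, 0.000030)  (running Σ = (-0.068944, 0.000000))
  m=6: (-0.002669, 0.065416) × (-0.000006, -0.000008) = (0.000001, -0.000000)  (running Σ = (-0.068944, -0.000000))
  m=7: (-0.012590, 0.002739) × (0.000000, 0.000000) = (-0.000000, 0.000000)  (running Σ = (-0.068944, -0.000000))
Total Σ_m = (-0.068944, -0.000000). Multiply by 0.837758: (-0.057758, -0.000000). P_7(cos γ) = -0.057758

-0.057758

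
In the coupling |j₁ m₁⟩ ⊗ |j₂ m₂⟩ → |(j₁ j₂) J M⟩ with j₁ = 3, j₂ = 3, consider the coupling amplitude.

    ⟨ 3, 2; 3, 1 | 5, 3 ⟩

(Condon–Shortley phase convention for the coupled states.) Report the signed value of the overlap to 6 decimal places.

√[11·1!5!5!/12! · 5!1!4!2!8!2!] = √(153600)
  +(−1)^0/∏(0,1,1,4,4,1)! = 1/576  (running 1/576)
  +(−1)^1/∏(1,0,0,3,5,2)! = -1/1440  (running 1/960)
⟨..|..⟩ = √(153600)·(1/960) = +0.408248

+√(1/6) ≈ +0.408248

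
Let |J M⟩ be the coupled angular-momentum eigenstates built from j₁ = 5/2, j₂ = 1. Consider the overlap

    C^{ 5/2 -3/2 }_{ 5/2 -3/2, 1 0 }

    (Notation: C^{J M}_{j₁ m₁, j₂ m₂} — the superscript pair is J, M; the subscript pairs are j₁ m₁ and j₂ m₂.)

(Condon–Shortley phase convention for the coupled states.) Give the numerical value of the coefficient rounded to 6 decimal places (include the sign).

j₁+j₂−J=1  J+j₁−j₂=4  J−j₁+j₂=1  j₁+j₂+J+1=7
(j₁±m₁, j₂±m₂, J±M) = (1,4,1,1,1,4)
P² = 576/35
sum k=0..1:
  [0] +1/24 = 1/24
  [1] −1/6 = -1/6
S = -1/8
C² = P²·S² = 9/35 ; C = -0.507093

−√(9/35) ≈ -0.507093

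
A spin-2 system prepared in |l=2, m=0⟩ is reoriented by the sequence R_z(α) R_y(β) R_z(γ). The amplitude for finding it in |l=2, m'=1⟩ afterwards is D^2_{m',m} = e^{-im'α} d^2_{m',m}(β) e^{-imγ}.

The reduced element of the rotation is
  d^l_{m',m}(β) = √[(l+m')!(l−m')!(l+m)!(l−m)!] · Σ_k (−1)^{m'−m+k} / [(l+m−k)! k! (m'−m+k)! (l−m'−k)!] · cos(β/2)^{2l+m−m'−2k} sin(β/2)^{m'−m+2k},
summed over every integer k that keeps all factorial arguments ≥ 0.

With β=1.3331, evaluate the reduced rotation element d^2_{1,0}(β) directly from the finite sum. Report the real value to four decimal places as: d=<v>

d=-0.2803

d^2_{1,0}(β=1.3331) via the finite sum:
c=cos(1.333100/2)=0.785959, s=sin(1.333100/2)=0.618278; N=√[6·1·2·2]=4.898979
k∈{0,1} keeps every argument non-negative
  k=0: (−1)^1·4.8990/(2)·0.7860^3·0.6183^1 = -0.735292
  k=1: (−1)^2·4.8990/(2)·0.7860^1·0.6183^3 = +0.455017
d^2_{1,0}(1.3331) = -0.735292 +0.455017 = -0.280275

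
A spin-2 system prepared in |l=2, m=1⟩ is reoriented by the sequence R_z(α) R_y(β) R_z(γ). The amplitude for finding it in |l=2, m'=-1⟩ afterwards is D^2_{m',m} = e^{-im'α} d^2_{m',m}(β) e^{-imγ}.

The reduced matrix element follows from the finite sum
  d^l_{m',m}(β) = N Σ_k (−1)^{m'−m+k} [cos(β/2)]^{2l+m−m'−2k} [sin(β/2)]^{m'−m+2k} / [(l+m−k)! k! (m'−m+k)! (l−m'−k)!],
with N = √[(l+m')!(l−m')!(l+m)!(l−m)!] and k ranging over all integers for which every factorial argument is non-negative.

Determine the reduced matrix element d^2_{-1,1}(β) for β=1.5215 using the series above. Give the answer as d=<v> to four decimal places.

d^2_{-1,1}(β=1.5215) via the finite sum:
With c≡cos(β/2)=0.724319 and s≡sin(β/2)=0.689465, N=[1·6·6·1]^{1/2}=6.000000
k: max(0,(1)−(-1))=2 … min(2+(1),2−(-1))=3
  k=2: (−1)^0·6.0000/(2)·0.7243^2·0.6895^2 = +0.748179
  k=3: (−1)^1·6.0000/(6)·0.7243^0·0.6895^4 = -0.225969
d^2_{-1,1}(1.5215) = +0.748179 -0.225969 = +0.522210

d=0.5222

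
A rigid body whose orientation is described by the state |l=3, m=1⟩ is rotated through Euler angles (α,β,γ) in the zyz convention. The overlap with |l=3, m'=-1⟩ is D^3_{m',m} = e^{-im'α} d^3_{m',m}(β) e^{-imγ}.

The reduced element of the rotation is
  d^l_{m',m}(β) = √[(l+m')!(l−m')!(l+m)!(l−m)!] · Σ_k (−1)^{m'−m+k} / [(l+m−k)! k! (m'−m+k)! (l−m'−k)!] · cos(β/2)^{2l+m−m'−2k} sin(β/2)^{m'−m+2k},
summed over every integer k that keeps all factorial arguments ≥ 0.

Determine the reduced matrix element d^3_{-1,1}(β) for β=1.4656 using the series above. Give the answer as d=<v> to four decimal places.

d^3_{-1,1}(β=1.4656) via the finite sum:
With c≡cos(β/2)=0.743304 and s≡sin(β/2)=0.668954, N=[2·24·24·2]^{1/2}=48.000000
k∈{2,3,4} keeps every argument non-negative
  k=2: (−1)^0·48.0000/(8)·0.7433^4·0.6690^2 = +0.819614
  k=3: (−1)^1·48.0000/(6)·0.7433^2·0.6690^4 = -0.885130
  k=4: (−1)^2·48.0000/(48)·0.7433^0·0.6690^6 = +0.089614
d^3_{-1,1}(1.4656) = +0.819614 -0.885130 +0.089614 = +0.024099

d=0.0241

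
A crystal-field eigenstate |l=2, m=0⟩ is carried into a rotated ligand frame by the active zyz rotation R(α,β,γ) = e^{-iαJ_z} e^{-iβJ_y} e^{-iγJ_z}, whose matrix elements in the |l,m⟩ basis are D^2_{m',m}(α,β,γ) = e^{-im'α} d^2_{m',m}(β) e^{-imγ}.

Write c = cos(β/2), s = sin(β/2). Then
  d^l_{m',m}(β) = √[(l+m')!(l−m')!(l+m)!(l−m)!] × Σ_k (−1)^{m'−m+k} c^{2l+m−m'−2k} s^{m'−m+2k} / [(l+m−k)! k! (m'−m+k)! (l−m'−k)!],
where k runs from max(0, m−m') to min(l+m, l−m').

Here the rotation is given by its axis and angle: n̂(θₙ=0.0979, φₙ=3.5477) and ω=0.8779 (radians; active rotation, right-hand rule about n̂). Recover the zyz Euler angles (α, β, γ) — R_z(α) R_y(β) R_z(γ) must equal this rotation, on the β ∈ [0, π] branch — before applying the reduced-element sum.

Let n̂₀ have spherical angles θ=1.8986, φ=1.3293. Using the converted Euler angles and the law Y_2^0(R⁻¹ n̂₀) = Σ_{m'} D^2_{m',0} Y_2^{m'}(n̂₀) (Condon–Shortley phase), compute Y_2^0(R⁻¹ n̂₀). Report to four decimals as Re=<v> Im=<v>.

Re=-0.2390 Im=0.0000

Axis–angle → zyz. n̂ = (sinθₙcosφₙ, sinθₙsinφₙ, cosθₙ) = (-0.089794, -0.038612, +0.995212), ω = 0.8779.
R = I cosω + sinω [n̂]ₓ + (1−cosω) n̂n̂ᵀ gives
  R = [+0.641681, -0.764463, -0.061989; +0.766967, +0.639307, +0.055206; -0.002573, -0.082968, +0.996549]
β = atan2(√(R₁₃²+R₂₃²), R₃₃) = 0.083104; α = atan2(R₂₃, R₁₃) mod 2π = 2.414010; γ = atan2(R₃₂, −R₃₁) mod 2π = 4.743388
Need the full column D^2_{m',0} for m'=−2..2 at α=2.4140, β=0.0831, γ=4.7434.
cos(β/2)=0.999137, sin(β/2)=0.041540
d^2_{-2,0}: single k=2 term ⇒ +0.004219;  D = +0.000487-0.004191i
d^2_{-1,0}: k∈[1..2] ⇒ +0.101489 -0.000175 = +0.101313;  D = -0.075659+0.067380i
d^2_{0,0}: k∈[0..2] ⇒ +0.996552 -0.006890 +0.000003 = +0.989664;  D = +0.989664+0.000000i
d^2_{1,0}: k∈[0..1] ⇒ -0.101489 +0.000175 = -0.101313;  D = +0.075659+0.067380i
d^2_{2,0}: single k=0 term ⇒ +0.004219;  D = +0.000487+0.004191i
Y_2^{m'}(θ=1.8986,φ=1.3293) and Σ D·Y over m':
  (+0.0005-0.0042i)·(-0.3066-0.1608i)  (-0.0757+0.0674i)·(-0.0563+0.2287i)  (+0.9897+0.0000i)·(-0.2173+0.0000i)  (+0.0757+0.0674i)·(+0.0563+0.2287i)  (+0.0005+0.0042i)·(-0.3066+0.1608i)
Y_2^0(R⁻¹ n̂) = -0.239002+0.000000i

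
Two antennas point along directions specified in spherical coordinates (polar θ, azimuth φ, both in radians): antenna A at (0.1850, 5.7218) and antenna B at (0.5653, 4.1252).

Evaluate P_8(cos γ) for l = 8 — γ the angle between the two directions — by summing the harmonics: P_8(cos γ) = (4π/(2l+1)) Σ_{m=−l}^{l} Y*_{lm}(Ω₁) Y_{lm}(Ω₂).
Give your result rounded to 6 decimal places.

Term-by-term m-sum for l=8 (normalisation 4π/17 = 0.739198):
  term(m=-8) = 0.00000 + 0.00000j   from Y*(Ω₁)=-0.00000 + 0.00000j, Y(Ω₂)=-0.00005 - 0.00349j
  term(m=-7) = 0.00000 - 0.00000j   from Y*(Ω₁)=-0.00001 + 0.00001j, Y(Ω₂)=-0.01816 + 0.01248j
  term(m=-6) = -0.00002 - 0.00000j   from Y*(Ω₁)=-0.00019 + 0.00004j, Y(Ω₂)=0.08003 + 0.03211j
  term(m=-5) = -0.00006 + 0.00045j   from Y*(Ω₁)=-0.00183 - 0.00064j, Y(Ω₂)=-0.04759 - 0.22815j
  term(m=-4) = 0.00608 + 0.00063j   from Y*(Ω₁)=-0.00884 - 0.01106j, Y(Ω₂)=-0.30319 + 0.30774j
  term(m=-3) = 0.00287 - 0.03702j   from Y*(Ω₁)=-0.00863 - 0.07585j, Y(Ω₂)=0.47755 + 0.09222j
  term(m=-2) = -0.04436 - 0.00229j   from Y*(Ω₁)=0.12465 - 0.25936j, Y(Ω₂)=-0.05960 - 0.14239j
  term(m=-1) = 0.00607 - 0.23521j   from Y*(Ω₁)=0.55958 - 0.35191j, Y(Ω₂)=0.19720 - 0.29632j
  term(m=+0) = -0.15612 + 0.00000j   from Y*(Ω₁)=0.54883 + 0.00000j, Y(Ω₂)=-0.28445 + 0.00000j
  term(m=+1) = 0.00607 + 0.23521j   from Y*(Ω₁)=-0.55958 - 0.35191j, Y(Ω₂)=-0.19720 - 0.29632j
  term(m=+2) = -0.04436 + 0.00229j   from Y*(Ω₁)=0.12465 + 0.25936j, Y(Ω₂)=-0.05960 + 0.14239j
  term(m=+3) = 0.00287 + 0.03702j   from Y*(Ω₁)=0.00863 - 0.07585j, Y(Ω₂)=-0.47755 + 0.09222j
  term(m=+4) = 0.00608 - 0.00063j   from Y*(Ω₁)=-0.00884 + 0.01106j, Y(Ω₂)=-0.30319 - 0.30774j
  term(m=+5) = -0.00006 - 0.00045j   from Y*(Ω₁)=0.00183 - 0.00064j, Y(Ω₂)=0.04759 - 0.22815j
  term(m=+6) = -0.00002 + 0.00000j   from Y*(Ω₁)=-0.00019 - 0.00004j, Y(Ω₂)=0.08003 - 0.03211j
  term(m=+7) = 0.00000 + 0.00000j   from Y*(Ω₁)=0.00001 + 0.00001j, Y(Ω₂)=0.01816 + 0.01248j
  term(m=+8) = 0.00000 - 0.00000j   from Y*(Ω₁)=-0.00000 - 0.00000j, Y(Ω₂)=-0.00005 + 0.00349j
Accumulated sum -0.21493 - 0.00000j; after 4π/(2l+1) scaling, -0.15888 - 0.00000j ⇒ P_8 = -0.158878

-0.158878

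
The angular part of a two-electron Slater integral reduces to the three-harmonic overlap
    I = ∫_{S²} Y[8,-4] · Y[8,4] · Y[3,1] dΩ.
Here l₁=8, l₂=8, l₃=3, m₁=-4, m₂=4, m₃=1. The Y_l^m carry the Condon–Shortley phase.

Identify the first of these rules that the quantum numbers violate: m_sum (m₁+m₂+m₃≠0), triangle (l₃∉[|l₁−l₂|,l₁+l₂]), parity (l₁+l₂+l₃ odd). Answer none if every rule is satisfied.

m_sum

Σmᵢ = 1  ✗
l₃∈[|l₁−l₂|,l₁+l₂]=[0,16], have l₃=3
Σlᵢ = 19 ⇒ odd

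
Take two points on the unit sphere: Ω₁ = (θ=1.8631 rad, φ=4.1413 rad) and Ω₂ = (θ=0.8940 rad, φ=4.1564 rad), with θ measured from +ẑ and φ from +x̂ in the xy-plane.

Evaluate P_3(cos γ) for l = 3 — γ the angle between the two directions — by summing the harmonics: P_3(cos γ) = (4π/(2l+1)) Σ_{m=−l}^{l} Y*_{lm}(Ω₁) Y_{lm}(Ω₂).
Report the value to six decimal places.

Addition theorem: P_3(cos γ) = (4π/7) Σ_m Y*_{lm}(Ω₁) Y_{lm}(Ω₂), m = −3…3:
  term(m=-3) = +0.072345-0.003279i   from Y*(Ω₁)=+0.362640-0.052018i, Y(Ω₂)=+0.196745+0.019178i
  term(m=-2) = -0.104998+0.003172i   from Y*(Ω₁)=+0.112233-0.245613i, Y(Ω₂)=-0.172284-0.348769i
  term(m=-1) = -0.043827+0.000662i   from Y*(Ω₁)=+0.097832+0.152266i, Y(Ω₂)=-0.127820+0.205705i
  term(m=+0) = -0.067481+0.000000i   from Y*(Ω₁)=+0.277957-0.000000i, Y(Ω₂)=-0.242776+0.000000i
  term(m=+1) = -0.043827-0.000662i   from Y*(Ω₁)=-0.097832+0.152266i, Y(Ω₂)=+0.127820+0.205705i
  term(m=+2) = -0.104998-0.003172i   from Y*(Ω₁)=+0.112233+0.245613i, Y(Ω₂)=-0.172284+0.348769i
  term(m=+3) = +0.072345+0.003279i   from Y*(Ω₁)=-0.362640-0.052018i, Y(Ω₂)=-0.196745+0.019178i
Total Σ_m = -0.220441+0.000000i. Multiply by 1.795196: -0.395735+0.000000i. P_3(cos γ) = -0.395735

-0.395735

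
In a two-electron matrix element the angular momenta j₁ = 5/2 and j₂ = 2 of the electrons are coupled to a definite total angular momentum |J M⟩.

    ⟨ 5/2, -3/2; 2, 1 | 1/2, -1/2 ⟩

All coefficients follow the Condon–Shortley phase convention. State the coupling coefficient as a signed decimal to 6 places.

−√(4/15) = -0.516398

√[2·4!1!0!/6! · 1!4!3!1!0!1!] = √(48/5)
  +(−1)^3/∏(3,1,1,0,0,0)! = -1/6  (running -1/6)
⟨..|..⟩ = √(48/5)·(-1/6) = -0.516398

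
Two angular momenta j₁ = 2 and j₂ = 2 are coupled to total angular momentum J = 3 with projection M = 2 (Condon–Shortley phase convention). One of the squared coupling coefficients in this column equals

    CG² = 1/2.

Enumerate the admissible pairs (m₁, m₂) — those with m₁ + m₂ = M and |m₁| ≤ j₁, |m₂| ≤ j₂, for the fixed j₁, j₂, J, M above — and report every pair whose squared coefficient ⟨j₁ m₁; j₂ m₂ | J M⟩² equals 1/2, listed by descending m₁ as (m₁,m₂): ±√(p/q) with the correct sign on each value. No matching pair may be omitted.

Admissible pairs with m₁+m₂ = M = 2: (0,2), (1,1), (2,0)
  (m₁,m₂)=(2,0): CG² = 1/2, CG = +√(1/2)   ← matches the target
  (m₁,m₂)=(1,1): CG² = 0/1, CG = 0
  (m₁,m₂)=(0,2): CG² = 1/2, CG = −√(1/2)   ← matches the target
Pairs with CG² = 1/2: (2,0): +√(1/2); (0,2): −√(1/2)

(2,0): +√(1/2); (0,2): −√(1/2)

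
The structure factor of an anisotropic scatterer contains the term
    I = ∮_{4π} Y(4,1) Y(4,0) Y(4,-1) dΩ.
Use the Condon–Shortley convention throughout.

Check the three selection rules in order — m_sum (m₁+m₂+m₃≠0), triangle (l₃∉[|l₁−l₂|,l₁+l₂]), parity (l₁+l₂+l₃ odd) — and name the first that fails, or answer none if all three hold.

none

azimuthal sum: 1 + 0 − 1 = 0  ✓
0 ≤ 4 ≤ 8 (triangle on l)  ✓
L = 4 + 4 + 4 = 12 (even)  ✓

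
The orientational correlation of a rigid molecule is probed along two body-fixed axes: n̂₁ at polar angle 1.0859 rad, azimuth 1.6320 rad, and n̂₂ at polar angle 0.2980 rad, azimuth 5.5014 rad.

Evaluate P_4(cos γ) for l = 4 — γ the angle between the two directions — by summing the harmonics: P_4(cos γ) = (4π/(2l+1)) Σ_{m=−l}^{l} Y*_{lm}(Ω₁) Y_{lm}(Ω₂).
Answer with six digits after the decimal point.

0.155107

Summing Y*_{l m}(θ₁,φ₁)·Y_{l m}(θ₂,φ₂) over m ∈ [−4, 4]; prefactor 4π/(2·4+1) = 1.396263:
  m=-4: (+0.263044+0.065715i) × (-0.003288+0.000048i) = -0.000868-0.000204i  (running Σ = -0.000868-0.000204i)
  m=-3: (+0.073767-0.397233i) × (-0.021181+0.021645i) = +0.007036+0.010011i  (running Σ = +0.006168+0.009807i)
  m=-2: (-0.135361-0.016652i) × (+0.001124+0.155622i) = +0.002439-0.021084i  (running Σ = +0.008607-0.011277i)
  m=-1: (+0.017651-0.288032i) × (+0.320053+0.317749i) = +0.097171-0.086577i  (running Σ = +0.105778-0.097854i)
  m=0: (-0.197375-0.000000i) × (+0.509025+0.000000i) = -0.100469-0.000000i  (running Σ = +0.005309-0.097854i)
  m=1: (-0.017651-0.288032i) × (-0.320053+0.317749i) = +0.097171+0.086577i  (running Σ = +0.102480-0.011277i)
  m=2: (-0.135361+0.016652i) × (+0.001124-0.155622i) = +0.002439+0.021084i  (running Σ = +0.104919+0.009807i)
  m=3: (-0.073767-0.397233i) × (+0.021181+0.021645i) = +0.007036-0.010011i  (running Σ = +0.111955-0.000204i)
  m=4: (+0.263044-0.065715i) × (-0.003288-0.000048i) = -0.000868+0.000204i  (running Σ = +0.111087+0.000000i)
Accumulated sum +0.111087+0.000000i; after 4π/(2l+1) scaling, +0.155107+0.000000i ⇒ P_4 = 0.155107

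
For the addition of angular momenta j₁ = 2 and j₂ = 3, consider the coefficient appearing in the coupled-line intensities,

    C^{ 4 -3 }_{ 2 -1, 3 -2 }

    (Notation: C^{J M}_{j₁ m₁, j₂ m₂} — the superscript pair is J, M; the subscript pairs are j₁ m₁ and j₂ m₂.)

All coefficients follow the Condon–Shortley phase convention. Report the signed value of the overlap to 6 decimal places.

+0.223607  (= +√(1/20))

triangle: 1!·3!·5!/10! = 720/3628800
(j±m)!: 1!·3!·1!·5!·1!·7! = 3628800
prefactor² = (2J+1)·Δ·N² = 6480
  k=0: +1/(0!·1!·3!·1!·0!·4!) = 1/144
  k=1: −1/(1!·0!·2!·0!·1!·5!) = -1/240
Σ = 1/360  ⇒  CG² = 6480·(1/360)² = 1/20
CG = +√(1/20) = +0.223607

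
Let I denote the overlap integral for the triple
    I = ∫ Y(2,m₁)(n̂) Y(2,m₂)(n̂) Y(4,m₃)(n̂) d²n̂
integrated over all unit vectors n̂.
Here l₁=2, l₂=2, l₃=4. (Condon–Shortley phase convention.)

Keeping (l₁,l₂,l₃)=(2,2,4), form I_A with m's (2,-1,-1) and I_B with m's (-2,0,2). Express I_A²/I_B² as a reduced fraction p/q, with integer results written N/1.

1/3

l's match ⇒ only the (l;m) 3-j factors differ between A and B.
A: triangle coeff Δ(2,2,4) = 1/630; Σ_t [0,0]: t=0:+1/144 = 1/144; (3j)²=1/126 [(2 2 4; 2 -1 -1)], sign=-1
B: triangle coeff Δ(2,2,4) = 1/630; Σ_t [0,0]: t=0:+1/96 = 1/96; (3j)²=1/42 [(2 2 4; -2 0 2)], sign=+1
I_A²/I_B² = (1/126)/(1/42) = 1/3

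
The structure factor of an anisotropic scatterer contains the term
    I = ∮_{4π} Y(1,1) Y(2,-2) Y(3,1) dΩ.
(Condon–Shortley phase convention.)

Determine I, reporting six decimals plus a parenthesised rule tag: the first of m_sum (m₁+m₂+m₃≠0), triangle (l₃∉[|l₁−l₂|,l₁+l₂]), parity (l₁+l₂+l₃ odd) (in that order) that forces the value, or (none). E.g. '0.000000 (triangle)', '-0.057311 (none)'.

-0.082589 (none)

m-sum 0 ✓  L=6 even ✓  1≤3≤3 ✓
Π(2lᵢ+1) = 3×5×7 = 105
triangle coeff Δ(1,2,3) = 1/105
Σ_t [0,0]: t=0:+1/4 = 1/4
(3j)²=3/35 [(1 2 3; 0 0 0)], sign=-1
Σ_t [0,0]: t=0:+1/48 = 1/48
(3j)²=1/105 [(1 2 3; 1 -2 1)], sign=+1
⇒ 4πI² = 3/35
I = (-1)√(3/35/(4π)) = -0.08258890
No selection rule forces the value: the integral is nonzero (none).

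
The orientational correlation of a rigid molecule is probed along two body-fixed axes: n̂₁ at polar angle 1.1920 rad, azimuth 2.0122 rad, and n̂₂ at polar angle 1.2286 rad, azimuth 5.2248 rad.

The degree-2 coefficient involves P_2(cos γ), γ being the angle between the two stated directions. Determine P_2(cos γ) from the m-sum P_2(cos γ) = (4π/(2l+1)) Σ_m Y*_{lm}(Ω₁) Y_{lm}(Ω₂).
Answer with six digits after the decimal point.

0.341378

Summing Y*_{l m}(θ₁,φ₁)·Y_{l m}(θ₂,φ₂) over m ∈ [−2, 2]; prefactor 4π/(2·2+1) = 2.513274:
  term(m=-2) = (0.113149, -0.016178)   from Y*(Ω₁)=(-0.211736, -0.257598), Y(Ω₂)=(-0.177989, 0.292948)
  term(m=-1) = (-0.064658, 0.004599)   from Y*(Ω₁)=(-0.113397, 0.239996), Y(Ω₂)=(0.119728, 0.212839)
  term(m=+0) = (0.038847, 0.000000)   from Y*(Ω₁)=(-0.185999, -0.000000), Y(Ω₂)=(-0.208854, 0.000000)
  term(m=+1) = (-0.064658, -0.004599)   from Y*(Ω₁)=(0.113397, 0.239996), Y(Ω₂)=(-0.119728, 0.212839)
  term(m=+2) = (0.113149, 0.016178)   from Y*(Ω₁)=(-0.211736, 0.257598), Y(Ω₂)=(-0.177989, -0.292948)
Σ over m = (0.135830, 0.000000); ×(4π/5) → (0.341378, 0.000000). Real part: 0.341378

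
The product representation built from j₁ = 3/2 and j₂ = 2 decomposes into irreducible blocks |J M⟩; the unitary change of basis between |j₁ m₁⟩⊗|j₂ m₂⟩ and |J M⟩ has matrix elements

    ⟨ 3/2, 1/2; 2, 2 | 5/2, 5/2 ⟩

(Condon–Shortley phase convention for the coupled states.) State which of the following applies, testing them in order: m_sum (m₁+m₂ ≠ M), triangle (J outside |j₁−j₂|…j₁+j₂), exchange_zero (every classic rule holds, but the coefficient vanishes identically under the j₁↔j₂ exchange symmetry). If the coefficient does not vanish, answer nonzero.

nonzero

m-sum: m₁+m₂ = 1/2+2 = 5/2, M = 5/2  ✓
triangle: |j₁−j₂| = 1/2 ≤ J = 5/2 ≤ j₁+j₂ = 7/2  ✓
exchange: j₁≠j₂ or m₁≠m₂ — the exchange symmetry imposes no constraint here
value check: CG = −√(4/7) = -0.755929 ≠ 0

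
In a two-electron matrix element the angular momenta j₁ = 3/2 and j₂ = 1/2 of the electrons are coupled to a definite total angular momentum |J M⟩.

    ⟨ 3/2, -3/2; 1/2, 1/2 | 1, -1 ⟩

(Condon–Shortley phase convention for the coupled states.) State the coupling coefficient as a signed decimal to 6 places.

√[3·1!2!0!/4! · 0!3!1!0!0!2!] = √(3)
  +(−1)^1/∏(1,0,2,0,0,0)! = -1/2  (running -1/2)
⟨..|..⟩ = √(3)·(-1/2) = -0.866025

-0.866025  (= −√(3/4))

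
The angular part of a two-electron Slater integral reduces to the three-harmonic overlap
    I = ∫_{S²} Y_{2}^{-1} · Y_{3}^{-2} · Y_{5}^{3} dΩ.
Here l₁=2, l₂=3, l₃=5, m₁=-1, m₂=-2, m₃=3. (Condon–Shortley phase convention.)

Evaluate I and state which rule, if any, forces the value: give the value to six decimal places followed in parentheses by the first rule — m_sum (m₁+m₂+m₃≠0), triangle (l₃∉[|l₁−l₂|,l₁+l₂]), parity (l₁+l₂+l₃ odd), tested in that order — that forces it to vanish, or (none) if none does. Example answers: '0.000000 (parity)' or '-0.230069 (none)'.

m-sum 0 ✓  L=10 even ✓  1≤5≤5 ✓
Π(2lᵢ+1) = 5×7×11 = 385
triangle coeff Δ(2,3,5) = 1/2310
Σ_t [0,0]: t=0:+1/144 = 1/144
(3j)²=10/231 [(2 3 5; 0 0 0)], sign=-1
Σ_t [0,0]: t=0:+1/720 = 1/720
(3j)²=8/165 [(2 3 5; -1 -2 3)], sign=+1
⇒ 4πI² = 80/99
I = (-1)√(80/99/(4π)) = -0.25358436
No selection rule forces the value: the integral is nonzero (none).

-0.253584 (none)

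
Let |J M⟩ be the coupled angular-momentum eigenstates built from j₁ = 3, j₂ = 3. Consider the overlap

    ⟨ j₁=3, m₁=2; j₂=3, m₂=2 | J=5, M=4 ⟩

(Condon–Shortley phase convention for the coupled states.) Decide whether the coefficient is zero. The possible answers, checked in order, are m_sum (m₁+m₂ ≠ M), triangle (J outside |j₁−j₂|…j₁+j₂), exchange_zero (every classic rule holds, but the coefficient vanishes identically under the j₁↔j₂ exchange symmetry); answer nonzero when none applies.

exchange_zero

m-sum: m₁+m₂ = 2+2 = 4, M = 4  ✓
triangle: |j₁−j₂| = 0 ≤ J = 5 ≤ j₁+j₂ = 6  ✓
exchange: j₁=j₂ and m₁=m₂, and (−1)^(j₁+j₂−J) = (−1)^1 = −1 forces ⟨j₁m₁;j₂m₂|JM⟩ = −⟨j₂m₂;j₁m₁|JM⟩ = −⟨j₁m₁;j₂m₂|JM⟩ ⇒ the coefficient vanishes identically
Racah sum check: Σ_k collapses to 0 ⇒ CG = 0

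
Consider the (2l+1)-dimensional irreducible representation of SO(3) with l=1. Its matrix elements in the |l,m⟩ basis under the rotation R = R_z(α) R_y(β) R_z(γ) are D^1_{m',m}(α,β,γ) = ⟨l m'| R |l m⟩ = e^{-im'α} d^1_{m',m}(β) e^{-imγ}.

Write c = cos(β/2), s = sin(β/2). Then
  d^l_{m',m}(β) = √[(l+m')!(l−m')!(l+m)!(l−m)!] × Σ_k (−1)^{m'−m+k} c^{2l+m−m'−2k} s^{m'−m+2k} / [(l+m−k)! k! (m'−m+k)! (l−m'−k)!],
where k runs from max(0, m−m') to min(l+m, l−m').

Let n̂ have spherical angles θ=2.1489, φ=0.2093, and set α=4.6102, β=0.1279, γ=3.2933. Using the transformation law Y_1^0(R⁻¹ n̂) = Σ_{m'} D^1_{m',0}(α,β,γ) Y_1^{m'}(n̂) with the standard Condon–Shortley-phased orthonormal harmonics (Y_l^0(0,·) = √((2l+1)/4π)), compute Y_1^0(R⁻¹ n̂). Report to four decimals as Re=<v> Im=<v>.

Re=-0.2808 Im=0.0000

Need the full column D^1_{m',0} for m'=−1..1 at α=4.6102, β=0.1279, γ=3.2933.
cos(β/2)=0.997956, sin(β/2)=0.063906
d^1_{-1,0}: single k=1 term ⇒ +0.090193;  D = -0.009201-0.089722i
d^1_{0,0}: k∈[0..1] ⇒ +0.995916 -0.004084 = +0.991832;  D = +0.991832+0.000000i
d^1_{1,0}: single k=0 term ⇒ -0.090193;  D = +0.009201-0.089722i
Y_1^{m'}(θ=2.1489,φ=0.2093) and Σ D·Y over m':
  (-0.0092-0.0897i)·(+0.2830-0.0601i)  (+0.9918+0.0000i)·(-0.2670+0.0000i)  (+0.0092-0.0897i)·(-0.2830-0.0601i)
Y_1^0(R⁻¹ n̂) = -0.280806+0.000000i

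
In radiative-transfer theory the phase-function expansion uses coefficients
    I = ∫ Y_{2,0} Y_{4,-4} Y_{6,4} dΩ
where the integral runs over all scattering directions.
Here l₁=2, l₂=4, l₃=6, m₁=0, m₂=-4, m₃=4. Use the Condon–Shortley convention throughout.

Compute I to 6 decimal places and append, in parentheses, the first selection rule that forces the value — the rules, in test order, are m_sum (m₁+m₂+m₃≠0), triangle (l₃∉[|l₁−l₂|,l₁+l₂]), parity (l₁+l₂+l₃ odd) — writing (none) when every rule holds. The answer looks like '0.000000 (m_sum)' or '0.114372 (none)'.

0.106690 (none)

Checks pass: Σm=0; 12 even; l₃=6∈[2,6].
(2·2+1)(2·4+1)(2·6+1) = 585
Δ: 0! 4! 8! / 13! → 1/6435
sum: t=0:+1/2304 = 1/2304
3j²(2 4 6; 0 0 0) = Δ·Π!·Σ² = 5/143  (sign +1)
sum: t=0:+1/161280 = 1/161280
3j²(2 4 6; 0 -4 4) = Δ·Π!·Σ² = 1/143  (sign +1)
combine: 4πI² = 585·5/143·1/143 = 225/1573
take √, sign +1: I = 0.10668957
No selection rule forces the value: the integral is nonzero (none).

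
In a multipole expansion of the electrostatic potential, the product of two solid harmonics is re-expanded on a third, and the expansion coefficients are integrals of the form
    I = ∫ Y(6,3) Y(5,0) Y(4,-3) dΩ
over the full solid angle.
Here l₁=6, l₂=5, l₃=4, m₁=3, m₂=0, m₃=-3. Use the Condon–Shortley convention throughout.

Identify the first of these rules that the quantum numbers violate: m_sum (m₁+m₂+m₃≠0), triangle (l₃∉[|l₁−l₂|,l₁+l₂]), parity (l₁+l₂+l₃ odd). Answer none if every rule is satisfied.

m₁+m₂+m₃ = 3 + 0 − 3 = 0  ✓
triangle: |6−5|=1 ≤ l₃=4 ≤ 6+5=11  ✓
parity: l₁+l₂+l₃ = 15 is odd  ✗

parity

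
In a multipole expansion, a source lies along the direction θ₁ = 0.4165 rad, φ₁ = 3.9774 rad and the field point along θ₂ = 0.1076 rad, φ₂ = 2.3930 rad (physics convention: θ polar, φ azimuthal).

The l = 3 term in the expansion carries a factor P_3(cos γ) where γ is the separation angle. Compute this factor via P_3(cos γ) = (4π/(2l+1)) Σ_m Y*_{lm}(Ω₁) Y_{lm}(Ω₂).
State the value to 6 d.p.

0.512489

Term-by-term m-sum for l=3 (normalisation 4π/7 = 1.795196):
  m=-3: (+0.022255-0.016369i) × (+0.000323-0.000403i) = +0.000001-0.000014i  (running Σ = +0.000001-0.000014i)
  m=-2: (-0.015396+0.152192i) × (+0.000862+0.011687i) = -0.001792-0.000049i  (running Σ = -0.001791-0.000063i)
  m=-1: (-0.278954-0.308597i) × (-0.100246-0.093126i) = -0.000774+0.056913i  (running Σ = -0.002566+0.056850i)
  m=0: (+0.403265-0.000000i) × (+0.720641+0.000000i) = +0.290609+0.000000i  (running Σ = +0.288044+0.056850i)
  m=1: (+0.278954-0.308597i) × (+0.100246-0.093126i) = -0.000774-0.056913i  (running Σ = +0.287270-0.000063i)
  m=2: (-0.015396-0.152192i) × (+0.000862-0.011687i) = -0.001792+0.000049i  (running Σ = +0.285478-0.000014i)
  m=3: (-0.022255-0.016369i) × (-0.000323-0.000403i) = +0.000001+0.000014i  (running Σ = +0.285478-0.000000i)
Accumulated sum +0.285478-0.000000i; after 4π/(2l+1) scaling, +0.512489-0.000000i ⇒ P_3 = 0.512489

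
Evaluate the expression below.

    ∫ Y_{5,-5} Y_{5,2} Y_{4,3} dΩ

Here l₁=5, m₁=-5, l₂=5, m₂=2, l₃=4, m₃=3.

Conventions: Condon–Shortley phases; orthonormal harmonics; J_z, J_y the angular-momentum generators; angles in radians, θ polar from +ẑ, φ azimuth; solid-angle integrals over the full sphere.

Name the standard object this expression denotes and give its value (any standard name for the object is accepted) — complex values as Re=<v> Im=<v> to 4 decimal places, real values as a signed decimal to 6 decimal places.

This is a Gaunt coefficient — the integral of a triple product of spherical harmonics over the sphere.
m-sum 0 ✓  L=14 even ✓  0≤4≤10 ✓
Π(2lᵢ+1) = 11×11×9 = 1089
triangle coeff Δ(5,5,4) = 1/3153150
Σ_t [1,5]: t=1:−1/69120 t=2:+1/1728 t=3:−1/576 t=4:+1/1728 t=5:−1/69120 = -7/11520
(3j)²=2/143 [(5 5 4; 0 0 0)], sign=-1
Σ_t [6,6]: t=6:+1/103680 = 1/103680
(3j)²=7/429 [(5 5 4; -5 2 3)], sign=-1
⇒ 4πI² = 42/169
I = (+1)√(42/169/(4π)) = 0.14062948

Gaunt coefficient, +0.140629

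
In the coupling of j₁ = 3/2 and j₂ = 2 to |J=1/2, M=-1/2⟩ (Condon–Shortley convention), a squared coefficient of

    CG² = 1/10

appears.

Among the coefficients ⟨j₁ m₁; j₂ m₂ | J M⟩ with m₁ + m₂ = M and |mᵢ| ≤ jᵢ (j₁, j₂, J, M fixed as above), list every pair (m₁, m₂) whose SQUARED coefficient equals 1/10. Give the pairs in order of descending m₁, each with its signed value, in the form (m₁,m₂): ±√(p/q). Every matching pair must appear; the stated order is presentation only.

Admissible pairs with m₁+m₂ = M = -1/2: (-3/2,1), (-1/2,0), (1/2,-1), (3/2,-2)
  (m₁,m₂)=(3/2,-2): CG² = 2/5, CG = +√(2/5)
  (m₁,m₂)=(1/2,-1): CG² = 3/10, CG = −√(3/10)
  (m₁,m₂)=(-1/2,0): CG² = 1/5, CG = +√(1/5)
  (m₁,m₂)=(-3/2,1): CG² = 1/10, CG = −√(1/10)   ← matches the target
Pairs with CG² = 1/10: (-3/2,1): −√(1/10)

(-3/2,1): −√(1/10)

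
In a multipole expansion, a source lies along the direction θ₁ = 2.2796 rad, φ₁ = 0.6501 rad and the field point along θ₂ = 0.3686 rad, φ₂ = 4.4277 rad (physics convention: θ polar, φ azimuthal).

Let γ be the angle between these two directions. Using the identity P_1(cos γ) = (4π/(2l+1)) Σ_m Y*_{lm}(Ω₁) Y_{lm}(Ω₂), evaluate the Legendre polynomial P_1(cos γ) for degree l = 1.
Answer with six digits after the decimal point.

Addition theorem: P_1(cos γ) = (4π/3) Σ_m Y*_{lm}(Ω₁) Y_{lm}(Ω₂), m = −1…1:
  m=-1: (0.208780, 0.158748) × (-0.034963, 0.119474) = (-0.026266, 0.019394)  (running Σ = (-0.026266, 0.019394))
  m=0: (-0.318044, -0.000000) × (0.455784, 0.000000) = (-0.144960, -0.000000)  (running Σ = (-0.171225, 0.019394))
  m=1: (-0.208780, 0.158748) × (0.034963, 0.119474) = (-0.026266, -0.019394)  (running Σ = (-0.197491, 0.000000))
Total Σ_m = (-0.197491, 0.000000). Multiply by 4.188790: (-0.827250, 0.000000). P_1(cos γ) = -0.827250

-0.827250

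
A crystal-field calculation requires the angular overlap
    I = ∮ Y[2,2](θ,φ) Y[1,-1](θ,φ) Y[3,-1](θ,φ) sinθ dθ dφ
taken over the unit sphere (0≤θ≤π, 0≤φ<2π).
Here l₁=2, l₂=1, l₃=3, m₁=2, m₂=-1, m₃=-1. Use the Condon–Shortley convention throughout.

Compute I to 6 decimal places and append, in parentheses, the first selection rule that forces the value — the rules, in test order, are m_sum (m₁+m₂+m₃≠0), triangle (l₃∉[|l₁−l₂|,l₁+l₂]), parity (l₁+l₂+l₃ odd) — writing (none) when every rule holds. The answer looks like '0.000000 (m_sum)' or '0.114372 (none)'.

Rules hold: Σm=0, L=6 even, 1≤3≤3.
N = 5·3·7 = 105
Δ = 0!·4!·2!/7! = 1/105
Racah Σ t=0..0: t=0:+1/4 = 1/4
⇒ 3j(2 1 3; 0 0 0)² = 3/35, sgn -1
Racah Σ t=0..0: t=0:+1/48 = 1/48
⇒ 3j(2 1 3; 2 -1 -1)² = 1/105, sgn +1
4πI² = N·(3j₀)²·(3jₘ)² = 3/35
I = -1·√(0.0857143/4π) = -0.08258890
No selection rule forces the value: the integral is nonzero (none).

-0.082589 (none)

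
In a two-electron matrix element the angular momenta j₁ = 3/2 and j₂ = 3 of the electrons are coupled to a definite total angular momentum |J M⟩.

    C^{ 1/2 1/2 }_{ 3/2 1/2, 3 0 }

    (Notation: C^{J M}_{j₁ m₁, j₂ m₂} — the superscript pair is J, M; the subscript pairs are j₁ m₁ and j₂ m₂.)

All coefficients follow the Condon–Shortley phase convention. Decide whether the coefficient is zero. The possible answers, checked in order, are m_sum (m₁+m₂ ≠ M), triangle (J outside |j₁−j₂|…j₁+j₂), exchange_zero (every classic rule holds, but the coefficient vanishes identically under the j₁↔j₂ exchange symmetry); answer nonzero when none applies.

m-sum: m₁+m₂ = 1/2+0 = 1/2, M = 1/2  ✓
triangle: need |j₁−j₂| ≤ J ≤ j₁+j₂, i.e. J ∈ [3/2, 9/2]; J = 1/2 is outside ✗ ⇒ coefficient is 0

triangle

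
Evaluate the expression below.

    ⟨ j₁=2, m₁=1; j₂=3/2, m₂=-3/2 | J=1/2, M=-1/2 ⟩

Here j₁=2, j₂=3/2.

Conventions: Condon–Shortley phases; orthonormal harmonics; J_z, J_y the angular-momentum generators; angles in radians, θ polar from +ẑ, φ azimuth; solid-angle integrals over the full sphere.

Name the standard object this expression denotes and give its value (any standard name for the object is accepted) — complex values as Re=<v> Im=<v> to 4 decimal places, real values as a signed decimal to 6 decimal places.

This is a Clebsch–Gordan (vector-coupling) coefficient.
j₁+j₂−J=3  J+j₁−j₂=1  J−j₁+j₂=0  j₁+j₂+J+1=5
(j₁±m₁, j₂±m₂, J±M) = (3,1,0,3,0,1)
P² = 18/5
sum k=0..0:
  [0] +1/6 = 1/6
S = 1/6
C² = P²·S² = 1/10 ; C = +0.316228

Clebsch–Gordan coefficient, +√(1/10) ≈ +0.316228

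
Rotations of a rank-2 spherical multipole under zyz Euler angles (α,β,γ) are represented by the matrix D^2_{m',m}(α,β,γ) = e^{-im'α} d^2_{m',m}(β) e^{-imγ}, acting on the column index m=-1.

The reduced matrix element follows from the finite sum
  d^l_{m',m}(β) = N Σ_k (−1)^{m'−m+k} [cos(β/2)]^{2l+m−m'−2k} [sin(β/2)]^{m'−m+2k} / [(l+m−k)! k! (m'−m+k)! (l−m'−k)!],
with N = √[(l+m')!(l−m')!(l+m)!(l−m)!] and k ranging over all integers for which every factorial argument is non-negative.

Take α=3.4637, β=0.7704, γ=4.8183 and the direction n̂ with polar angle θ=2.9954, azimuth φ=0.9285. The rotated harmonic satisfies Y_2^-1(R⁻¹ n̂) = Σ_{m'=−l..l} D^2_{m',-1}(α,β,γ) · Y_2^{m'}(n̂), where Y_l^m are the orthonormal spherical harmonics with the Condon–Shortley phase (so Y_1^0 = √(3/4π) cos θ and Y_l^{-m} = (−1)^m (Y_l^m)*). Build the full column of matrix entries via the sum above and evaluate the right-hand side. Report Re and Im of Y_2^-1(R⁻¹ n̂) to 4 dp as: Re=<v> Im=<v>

Re=-0.0897 Im=0.3622

Need the full column D^2_{m',-1} for m'=−2..2 at α=3.4637, β=0.7704, γ=4.8183.
cos(β/2)=0.926723, sin(β/2)=0.375744
d^2_{-2,-1}: single k=1 term ⇒ +0.598099;  D = +0.407742-0.437571i
d^2_{-1,-1}: k∈[0..1] ⇒ +0.737565 -0.363753 = +0.373812;  D = -0.155158+0.340090i
d^2_{0,-1}: k∈[0..1] ⇒ -0.732518 +0.120421 = -0.612097;  D = -0.064707+0.608667i
d^2_{1,-1}: k∈[0..1] ⇒ +0.363753 -0.019933 = +0.343820;  D = +0.073755+0.335816i
d^2_{2,-1}: single k=0 term ⇒ -0.098324;  D = +0.050409+0.084419i
Y_2^{m'}(θ=2.9954,φ=0.9285) and Σ D·Y over m':
  (+0.4077-0.4376i)·(-0.0023-0.0079i)  (-0.1552+0.3401i)·(-0.0667+0.0892i)  (-0.0647+0.6087i)·(+0.6107+0.0000i)  (+0.0738+0.3358i)·(+0.0667+0.0892i)  (+0.0504+0.0844i)·(-0.0023+0.0079i)
Y_2^-1(R⁻¹ n̂) = -0.089672+0.362181i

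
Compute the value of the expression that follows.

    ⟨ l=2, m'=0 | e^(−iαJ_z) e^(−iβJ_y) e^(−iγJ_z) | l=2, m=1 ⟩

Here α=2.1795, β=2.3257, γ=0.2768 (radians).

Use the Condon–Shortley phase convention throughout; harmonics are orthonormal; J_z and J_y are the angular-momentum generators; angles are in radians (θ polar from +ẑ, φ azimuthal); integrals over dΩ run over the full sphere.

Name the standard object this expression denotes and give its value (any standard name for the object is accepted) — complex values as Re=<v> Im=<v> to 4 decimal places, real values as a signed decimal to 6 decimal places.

This is a Wigner D-matrix element — the rotation-matrix element ⟨l m'| R(α,β,γ) |l m⟩ in the angular-momentum basis.
D^2_{0,1}(2.1795,2.3257,0.2768) = e^{-i·0·2.1795}·d^2_{0,1}(2.3257)·e^{-i·1·0.2768}. Compute d first:
Half-angle: c=0.396725, s=0.917938. N=√(2·2·6·1)=4.898979
k∈{1,2} keeps every argument non-negative
  k=1: (−1)^0·4.8990/(2)·0.3967^3·0.9179^1 = +0.140397
  k=2: (−1)^1·4.8990/(2)·0.3967^1·0.9179^3 = -0.751631
d^2_{0,1}(2.3257) = +0.140397 -0.751631 = -0.611234
D = (+1.000000+0.000000i)·(-0.611234)·(+0.961935-0.273279i) = -0.587967+0.167037i

Wigner D-matrix element, Re=-0.5880 Im=0.1670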